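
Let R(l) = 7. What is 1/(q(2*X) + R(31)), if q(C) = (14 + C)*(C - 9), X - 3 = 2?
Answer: 1/31 ≈ 0.032258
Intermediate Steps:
X = 5 (X = 3 + 2 = 5)
q(C) = (-9 + C)*(14 + C) (q(C) = (14 + C)*(-9 + C) = (-9 + C)*(14 + C))
1/(q(2*X) + R(31)) = 1/((-126 + (2*5)² + 5*(2*5)) + 7) = 1/((-126 + 10² + 5*10) + 7) = 1/((-126 + 100 + 50) + 7) = 1/(24 + 7) = 1/31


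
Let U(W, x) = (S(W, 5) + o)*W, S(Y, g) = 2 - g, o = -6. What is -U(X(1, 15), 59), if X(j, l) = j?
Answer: 9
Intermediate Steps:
U(W, x) = -9*W (U(W, x) = ((2 - 1*5) - 6)*W = ((2 - 5) - 6)*W = (-3 - 6)*W = -9*W)
-U(X(1, 15), 59) = -(-9) = -1*(-9) = 9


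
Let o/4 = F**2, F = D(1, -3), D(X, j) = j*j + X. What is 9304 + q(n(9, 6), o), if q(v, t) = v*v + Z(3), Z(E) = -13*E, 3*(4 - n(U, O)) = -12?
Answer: 9329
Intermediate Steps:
n(U, O) = 8 (n(U, O) = 4 - 1/3*(-12) = 4 + 4 = 8)
D(X, j) = X + j**2 (D(X, j) = j**2 + X = X + j**2)
F = 10 (F = 1 + (-3)**2 = 1 + 9 = 10)
o = 400 (o = 4*10**2 = 4*100 = 400)
q(v, t) = -39 + v**2 (q(v, t) = v*v - 13*3 = v**2 - 39 = -39 + v**2)
9304 + q(n(9, 6), o) = 9304 + (-39 + 8**2) = 9304 + (-39 + 64) = 9304 + 25 = 9329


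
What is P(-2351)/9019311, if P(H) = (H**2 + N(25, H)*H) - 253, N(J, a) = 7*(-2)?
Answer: 794266/1288473 ≈ 0.61644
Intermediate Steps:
N(J, a) = -14
P(H) = -253 + H**2 - 14*H (P(H) = (H**2 - 14*H) - 253 = -253 + H**2 - 14*H)
P(-2351)/9019311 = (-253 + (-2351)**2 - 14*(-2351))/9019311 = (-253 + 5527201 + 32914)*(1/9019311) = 5559862*(1/9019311) = 794266/1288473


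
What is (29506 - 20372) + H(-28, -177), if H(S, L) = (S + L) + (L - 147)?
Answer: 8605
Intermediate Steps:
H(S, L) = -147 + S + 2*L (H(S, L) = (L + S) + (-147 + L) = -147 + S + 2*L)
(29506 - 20372) + H(-28, -177) = (29506 - 20372) + (-147 - 28 + 2*(-177)) = 9134 + (-147 - 28 - 354) = 9134 - 529 = 8605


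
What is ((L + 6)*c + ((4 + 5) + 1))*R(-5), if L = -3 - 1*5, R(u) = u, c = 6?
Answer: 10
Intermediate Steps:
L = -8 (L = -3 - 5 = -8)
((L + 6)*c + ((4 + 5) + 1))*R(-5) = ((-8 + 6)*6 + ((4 + 5) + 1))*(-5) = (-2*6 + (9 + 1))*(-5) = (-12 + 10)*(-5) = -2*(-5) = 10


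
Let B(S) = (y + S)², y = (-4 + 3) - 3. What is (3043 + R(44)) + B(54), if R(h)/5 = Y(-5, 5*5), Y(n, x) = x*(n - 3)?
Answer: 4543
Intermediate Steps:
y = -4 (y = -1 - 3 = -4)
B(S) = (-4 + S)²
Y(n, x) = x*(-3 + n)
R(h) = -1000 (R(h) = 5*((5*5)*(-3 - 5)) = 5*(25*(-8)) = 5*(-200) = -1000)
(3043 + R(44)) + B(54) = (3043 - 1000) + (-4 + 54)² = 2043 + 50² = 2043 + 2500 = 4543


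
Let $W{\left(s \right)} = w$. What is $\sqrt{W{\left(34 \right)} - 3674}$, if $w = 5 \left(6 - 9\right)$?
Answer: $i \sqrt{3689} \approx 60.737 i$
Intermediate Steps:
$w = -15$ ($w = 5 \left(6 - 9\right) = 5 \left(-3\right) = -15$)
$W{\left(s \right)} = -15$
$\sqrt{W{\left(34 \right)} - 3674} = \sqrt{-15 - 3674} = \sqrt{-3689} = i \sqrt{3689}$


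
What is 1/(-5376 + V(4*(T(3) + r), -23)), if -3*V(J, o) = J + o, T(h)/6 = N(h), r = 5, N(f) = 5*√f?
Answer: -215/1155433 + 8*√3/5777165 ≈ -0.00018368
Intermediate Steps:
T(h) = 30*√h (T(h) = 6*(5*√h) = 30*√h)
V(J, o) = -J/3 - o/3 (V(J, o) = -(J + o)/3 = -J/3 - o/3)
1/(-5376 + V(4*(T(3) + r), -23)) = 1/(-5376 + (-4*(30*√3 + 5)/3 - ⅓*(-23))) = 1/(-5376 + (-4*(5 + 30*√3)/3 + 23/3)) = 1/(-5376 + (-(20 + 120*√3)/3 + 23/3)) = 1/(-5376 + ((-20/3 - 40*√3) + 23/3)) = 1/(-5376 + (1 - 40*√3)) = 1/(-5375 - 40*√3)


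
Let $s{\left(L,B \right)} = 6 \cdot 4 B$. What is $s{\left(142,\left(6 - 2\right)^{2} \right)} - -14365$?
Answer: $14749$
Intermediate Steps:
$s{\left(L,B \right)} = 24 B$
$s{\left(142,\left(6 - 2\right)^{2} \right)} - -14365 = 24 \left(6 - 2\right)^{2} - -14365 = 24 \cdot 4^{2} + 14365 = 24 \cdot 16 + 14365 = 384 + 14365 = 14749$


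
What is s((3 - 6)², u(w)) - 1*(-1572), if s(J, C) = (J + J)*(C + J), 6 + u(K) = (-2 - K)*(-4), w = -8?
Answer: 1194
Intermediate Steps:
u(K) = 2 + 4*K (u(K) = -6 + (-2 - K)*(-4) = -6 + (8 + 4*K) = 2 + 4*K)
s(J, C) = 2*J*(C + J) (s(J, C) = (2*J)*(C + J) = 2*J*(C + J))
s((3 - 6)², u(w)) - 1*(-1572) = 2*(3 - 6)²*((2 + 4*(-8)) + (3 - 6)²) - 1*(-1572) = 2*(-3)²*((2 - 32) + (-3)²) + 1572 = 2*9*(-30 + 9) + 1572 = 2*9*(-21) + 1572 = -378 + 1572 = 1194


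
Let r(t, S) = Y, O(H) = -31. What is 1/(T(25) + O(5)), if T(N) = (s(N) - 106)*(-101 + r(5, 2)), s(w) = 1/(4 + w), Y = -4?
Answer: 29/321766 ≈ 9.0128e-5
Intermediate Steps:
r(t, S) = -4
T(N) = 11130 - 105/(4 + N) (T(N) = (1/(4 + N) - 106)*(-101 - 4) = (-106 + 1/(4 + N))*(-105) = 11130 - 105/(4 + N))
1/(T(25) + O(5)) = 1/(105*(423 + 106*25)/(4 + 25) - 31) = 1/(105*(423 + 2650)/29 - 31) = 1/(105*(1/29)*3073 - 31) = 1/(322665/29 - 31) = 1/(321766/29) = 29/321766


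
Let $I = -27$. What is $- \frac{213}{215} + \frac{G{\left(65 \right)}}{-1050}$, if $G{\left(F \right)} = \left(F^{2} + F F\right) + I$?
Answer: $- \frac{406919}{45150} \approx -9.0126$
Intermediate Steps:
$G{\left(F \right)} = -27 + 2 F^{2}$ ($G{\left(F \right)} = \left(F^{2} + F F\right) - 27 = \left(F^{2} + F^{2}\right) - 27 = 2 F^{2} - 27 = -27 + 2 F^{2}$)
$- \frac{213}{215} + \frac{G{\left(65 \right)}}{-1050} = - \frac{213}{215} + \frac{-27 + 2 \cdot 65^{2}}{-1050} = \left(-213\right) \frac{1}{215} + \left(-27 + 2 \cdot 4225\right) \left(- \frac{1}{1050}\right) = - \frac{213}{215} + \left(-27 + 8450\right) \left(- \frac{1}{1050}\right) = - \frac{213}{215} + 8423 \left(- \frac{1}{1050}\right) = - \frac{213}{215} - \frac{8423}{1050} = - \frac{406919}{45150}$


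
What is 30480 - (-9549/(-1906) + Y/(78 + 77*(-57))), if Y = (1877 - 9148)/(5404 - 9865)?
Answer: 1117060563977327/36654993126 ≈ 30475.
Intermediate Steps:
Y = 7271/4461 (Y = -7271/(-4461) = -7271*(-1/4461) = 7271/4461 ≈ 1.6299)
30480 - (-9549/(-1906) + Y/(78 + 77*(-57))) = 30480 - (-9549/(-1906) + 7271/(4461*(78 + 77*(-57)))) = 30480 - (-9549*(-1/1906) + 7271/(4461*(78 - 4389))) = 30480 - (9549/1906 + (7271/4461)/(-4311)) = 30480 - (9549/1906 + (7271/4461)*(-1/4311)) = 30480 - (9549/1906 - 7271/19231371) = 30480 - 1*183626503153/36654993126 = 30480 - 183626503153/36654993126 = 1117060563977327/36654993126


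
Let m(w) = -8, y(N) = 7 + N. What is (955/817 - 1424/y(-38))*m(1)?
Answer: -9544104/25327 ≈ -376.83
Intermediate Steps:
(955/817 - 1424/y(-38))*m(1) = (955/817 - 1424/(7 - 38))*(-8) = (955*(1/817) - 1424/(-31))*(-8) = (955/817 - 1424*(-1/31))*(-8) = (955/817 + 1424/31)*(-8) = (1193013/25327)*(-8) = -9544104/25327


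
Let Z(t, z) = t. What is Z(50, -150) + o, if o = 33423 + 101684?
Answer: 135157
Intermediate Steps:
o = 135107
Z(50, -150) + o = 50 + 135107 = 135157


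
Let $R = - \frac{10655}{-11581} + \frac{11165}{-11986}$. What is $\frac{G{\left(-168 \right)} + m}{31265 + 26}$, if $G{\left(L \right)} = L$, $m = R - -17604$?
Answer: $\frac{2420287232541}{4343499517006} \approx 0.55722$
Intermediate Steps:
$R = - \frac{1591035}{138809866}$ ($R = \left(-10655\right) \left(- \frac{1}{11581}\right) + 11165 \left(- \frac{1}{11986}\right) = \frac{10655}{11581} - \frac{11165}{11986} = - \frac{1591035}{138809866} \approx -0.011462$)
$m = \frac{2443607290029}{138809866}$ ($m = - \frac{1591035}{138809866} - -17604 = - \frac{1591035}{138809866} + 17604 = \frac{2443607290029}{138809866} \approx 17604.0$)
$\frac{G{\left(-168 \right)} + m}{31265 + 26} = \frac{-168 + \frac{2443607290029}{138809866}}{31265 + 26} = \frac{2420287232541}{138809866 \cdot 31291} = \frac{2420287232541}{138809866} \cdot \frac{1}{31291} = \frac{2420287232541}{4343499517006}$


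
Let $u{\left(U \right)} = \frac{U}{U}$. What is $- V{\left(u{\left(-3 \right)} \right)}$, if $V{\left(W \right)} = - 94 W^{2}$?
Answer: $94$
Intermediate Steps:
$u{\left(U \right)} = 1$
$- V{\left(u{\left(-3 \right)} \right)} = - \left(-94\right) 1^{2} = - \left(-94\right) 1 = \left(-1\right) \left(-94\right) = 94$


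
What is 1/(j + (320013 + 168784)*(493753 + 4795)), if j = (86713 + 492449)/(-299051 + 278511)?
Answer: 10270/2502683634294539 ≈ 4.1036e-12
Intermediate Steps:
j = -289581/10270 (j = 579162/(-20540) = 579162*(-1/20540) = -289581/10270 ≈ -28.197)
1/(j + (320013 + 168784)*(493753 + 4795)) = 1/(-289581/10270 + (320013 + 168784)*(493753 + 4795)) = 1/(-289581/10270 + 488797*498548) = 1/(-289581/10270 + 243688766756) = 1/(2502683634294539/10270) = 10270/2502683634294539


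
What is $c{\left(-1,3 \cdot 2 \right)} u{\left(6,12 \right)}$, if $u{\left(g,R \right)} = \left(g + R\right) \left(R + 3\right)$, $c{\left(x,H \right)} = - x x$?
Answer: $-270$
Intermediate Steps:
$c{\left(x,H \right)} = - x^{2}$
$u{\left(g,R \right)} = \left(3 + R\right) \left(R + g\right)$ ($u{\left(g,R \right)} = \left(R + g\right) \left(3 + R\right) = \left(3 + R\right) \left(R + g\right)$)
$c{\left(-1,3 \cdot 2 \right)} u{\left(6,12 \right)} = - \left(-1\right)^{2} \left(12^{2} + 3 \cdot 12 + 3 \cdot 6 + 12 \cdot 6\right) = \left(-1\right) 1 \left(144 + 36 + 18 + 72\right) = \left(-1\right) 270 = -270$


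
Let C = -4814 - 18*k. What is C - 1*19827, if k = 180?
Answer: -27881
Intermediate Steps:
C = -8054 (C = -4814 - 18*180 = -4814 - 1*3240 = -4814 - 3240 = -8054)
C - 1*19827 = -8054 - 1*19827 = -8054 - 19827 = -27881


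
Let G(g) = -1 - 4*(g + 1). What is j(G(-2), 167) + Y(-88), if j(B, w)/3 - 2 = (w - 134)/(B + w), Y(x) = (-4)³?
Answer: -9761/170 ≈ -57.418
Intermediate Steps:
Y(x) = -64
G(g) = -5 - 4*g (G(g) = -1 - 4*(1 + g) = -1 + (-4 - 4*g) = -5 - 4*g)
j(B, w) = 6 + 3*(-134 + w)/(B + w) (j(B, w) = 6 + 3*((w - 134)/(B + w)) = 6 + 3*((-134 + w)/(B + w)) = 6 + 3*(-134 + w)/(B + w))
j(G(-2), 167) + Y(-88) = 3*(-134 + 2*(-5 - 4*(-2)) + 3*167)/((-5 - 4*(-2)) + 167) - 64 = 3*(-134 + 2*(-5 + 8) + 501)/((-5 + 8) + 167) - 64 = 3*(-134 + 2*3 + 501)/(3 + 167) - 64 = 3*(-134 + 6 + 501)/170 - 64 = 3*(1/170)*373 - 64 = 1119/170 - 64 = -9761/170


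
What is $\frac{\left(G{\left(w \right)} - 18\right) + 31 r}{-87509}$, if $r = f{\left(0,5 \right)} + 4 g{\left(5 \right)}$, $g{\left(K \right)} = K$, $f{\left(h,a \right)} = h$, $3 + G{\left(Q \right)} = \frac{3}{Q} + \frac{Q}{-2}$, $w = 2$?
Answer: $- \frac{1199}{175018} \approx -0.0068507$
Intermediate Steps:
$G{\left(Q \right)} = -3 + \frac{3}{Q} - \frac{Q}{2}$ ($G{\left(Q \right)} = -3 + \left(\frac{3}{Q} + \frac{Q}{-2}\right) = -3 + \left(\frac{3}{Q} + Q \left(- \frac{1}{2}\right)\right) = -3 - \left(\frac{Q}{2} - \frac{3}{Q}\right) = -3 + \frac{3}{Q} - \frac{Q}{2}$)
$r = 20$ ($r = 0 + 4 \cdot 5 = 0 + 20 = 20$)
$\frac{\left(G{\left(w \right)} - 18\right) + 31 r}{-87509} = \frac{\left(\left(-3 + \frac{3}{2} - 1\right) - 18\right) + 31 \cdot 20}{-87509} = \left(\left(\left(-3 + 3 \cdot \frac{1}{2} - 1\right) - 18\right) + 620\right) \left(- \frac{1}{87509}\right) = \left(\left(\left(-3 + \frac{3}{2} - 1\right) - 18\right) + 620\right) \left(- \frac{1}{87509}\right) = \left(\left(- \frac{5}{2} - 18\right) + 620\right) \left(- \frac{1}{87509}\right) = \left(- \frac{41}{2} + 620\right) \left(- \frac{1}{87509}\right) = \frac{1199}{2} \left(- \frac{1}{87509}\right) = - \frac{1199}{175018}$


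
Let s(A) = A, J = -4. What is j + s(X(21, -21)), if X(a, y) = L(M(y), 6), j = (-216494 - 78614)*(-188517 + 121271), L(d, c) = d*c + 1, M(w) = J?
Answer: 19844832545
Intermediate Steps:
M(w) = -4
L(d, c) = 1 + c*d (L(d, c) = c*d + 1 = 1 + c*d)
j = 19844832568 (j = -295108*(-67246) = 19844832568)
X(a, y) = -23 (X(a, y) = 1 + 6*(-4) = 1 - 24 = -23)
j + s(X(21, -21)) = 19844832568 - 23 = 19844832545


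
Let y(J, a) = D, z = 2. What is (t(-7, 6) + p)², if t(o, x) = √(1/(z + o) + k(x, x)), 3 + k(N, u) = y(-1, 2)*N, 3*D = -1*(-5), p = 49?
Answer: (245 + √170)²/25 ≈ 2663.4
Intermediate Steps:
D = 5/3 (D = (-1*(-5))/3 = (⅓)*5 = 5/3 ≈ 1.6667)
y(J, a) = 5/3
k(N, u) = -3 + 5*N/3
t(o, x) = √(-3 + 1/(2 + o) + 5*x/3) (t(o, x) = √(1/(2 + o) + (-3 + 5*x/3)) = √(-3 + 1/(2 + o) + 5*x/3))
(t(-7, 6) + p)² = (√3*√(-9 + 3/(2 - 7) + 5*6)/3 + 49)² = (√3*√(-9 + 3/(-5) + 30)/3 + 49)² = (√3*√(-9 + 3*(-⅕) + 30)/3 + 49)² = (√3*√(-9 - ⅗ + 30)/3 + 49)² = (√3*√(102/5)/3 + 49)² = (√3*(√510/5)/3 + 49)² = (√170/5 + 49)² = (49 + √170/5)²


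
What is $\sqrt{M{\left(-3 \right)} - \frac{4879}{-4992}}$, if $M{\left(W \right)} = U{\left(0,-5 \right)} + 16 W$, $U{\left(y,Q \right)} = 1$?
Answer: $\frac{i \sqrt{17920110}}{624} \approx 6.784 i$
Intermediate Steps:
$M{\left(W \right)} = 1 + 16 W$
$\sqrt{M{\left(-3 \right)} - \frac{4879}{-4992}} = \sqrt{\left(1 + 16 \left(-3\right)\right) - \frac{4879}{-4992}} = \sqrt{\left(1 - 48\right) - - \frac{4879}{4992}} = \sqrt{-47 + \frac{4879}{4992}} = \sqrt{- \frac{229745}{4992}} = \frac{i \sqrt{17920110}}{624}$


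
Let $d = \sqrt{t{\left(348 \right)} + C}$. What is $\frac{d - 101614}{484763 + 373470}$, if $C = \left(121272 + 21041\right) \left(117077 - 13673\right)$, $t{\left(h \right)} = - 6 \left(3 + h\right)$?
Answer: $- \frac{101614}{858233} + \frac{\sqrt{14715731346}}{858233} \approx 0.022948$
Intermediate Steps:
$t{\left(h \right)} = -18 - 6 h$
$C = 14715733452$ ($C = 142313 \cdot 103404 = 14715733452$)
$d = \sqrt{14715731346}$ ($d = \sqrt{\left(-18 - 2088\right) + 14715733452} = \sqrt{-2106 + 14715733452} = \sqrt{14715731346} \approx 1.2131 \cdot 10^{5}$)
$\frac{d - 101614}{484763 + 373470} = \frac{\sqrt{14715731346} - 101614}{484763 + 373470} = \frac{-101614 + \sqrt{14715731346}}{858233} = \left(-101614 + \sqrt{14715731346}\right) \frac{1}{858233} = - \frac{101614}{858233} + \frac{\sqrt{14715731346}}{858233}$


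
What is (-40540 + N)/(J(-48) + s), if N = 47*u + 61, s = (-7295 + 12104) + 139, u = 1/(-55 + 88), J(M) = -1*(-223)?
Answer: -1335760/170643 ≈ -7.8278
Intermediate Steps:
J(M) = 223
u = 1/33 ≈ 0.030303
s = 4948 (s = 4809 + 139 = 4948)
N = 2060/33 (N = 47*(1/33) + 61 = 47/33 + 61 = 2060/33 ≈ 62.424)
(-40540 + N)/(J(-48) + s) = (-40540 + 2060/33)/(223 + 4948) = -1335760/33/5171 = -1335760/33*1/5171 = -1335760/170643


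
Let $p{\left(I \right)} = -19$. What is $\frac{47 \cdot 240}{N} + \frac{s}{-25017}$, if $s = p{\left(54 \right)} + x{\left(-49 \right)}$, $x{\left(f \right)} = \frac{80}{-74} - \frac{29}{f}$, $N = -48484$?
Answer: $- \frac{1370700342}{5911375337} \approx -0.23187$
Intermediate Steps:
$x{\left(f \right)} = - \frac{40}{37} - \frac{29}{f}$ ($x{\left(f \right)} = 80 \left(- \frac{1}{74}\right) - \frac{29}{f} = - \frac{40}{37} - \frac{29}{f}$)
$s = - \frac{35334}{1813}$ ($s = -19 - \left(\frac{40}{37} + \frac{29}{-49}\right) = -19 - \frac{887}{1813} = - \frac{35334}{1813} \approx -19.489$)
$\frac{47 \cdot 240}{N} + \frac{s}{-25017} = \frac{47 \cdot 240}{-48484} - \frac{35334}{1813 \left(-25017\right)} = 11280 \left(- \frac{1}{48484}\right) - - \frac{11778}{15118607} = - \frac{2820}{12121} + \frac{11778}{15118607} = - \frac{1370700342}{5911375337}$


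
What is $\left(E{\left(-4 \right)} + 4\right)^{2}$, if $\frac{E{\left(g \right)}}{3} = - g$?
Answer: $256$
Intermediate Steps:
$E{\left(g \right)} = - 3 g$ ($E{\left(g \right)} = 3 \left(- g\right) = - 3 g$)
$\left(E{\left(-4 \right)} + 4\right)^{2} = \left(\left(-3\right) \left(-4\right) + 4\right)^{2} = \left(12 + 4\right)^{2} = 16^{2} = 256$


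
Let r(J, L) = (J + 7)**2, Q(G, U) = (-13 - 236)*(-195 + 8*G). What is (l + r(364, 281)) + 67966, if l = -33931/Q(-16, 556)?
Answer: 16536320258/80427 ≈ 2.0561e+5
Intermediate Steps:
Q(G, U) = 48555 - 1992*G (Q(G, U) = -249*(-195 + 8*G) = 48555 - 1992*G)
r(J, L) = (7 + J)**2
l = -33931/80427 (l = -33931/(48555 - 1992*(-16)) = -33931/(48555 + 31872) = -33931/80427 ≈ -0.42189)
(l + r(364, 281)) + 67966 = (-33931/80427 + (7 + 364)**2) + 67966 = (-33931/80427 + 371**2) + 67966 = (-33931/80427 + 137641) + 67966 = 11070018776/80427 + 67966 = 16536320258/80427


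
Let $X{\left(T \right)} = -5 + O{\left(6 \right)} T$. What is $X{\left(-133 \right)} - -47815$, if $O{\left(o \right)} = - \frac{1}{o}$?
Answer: $\frac{286993}{6} \approx 47832.0$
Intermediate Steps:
$X{\left(T \right)} = -5 - \frac{T}{6}$ ($X{\left(T \right)} = -5 + - \frac{1}{6} T = -5 + \left(-1\right) \frac{1}{6} T = -5 - \frac{T}{6}$)
$X{\left(-133 \right)} - -47815 = \left(-5 - - \frac{133}{6}\right) - -47815 = \left(-5 + \frac{133}{6}\right) + 47815 = \frac{103}{6} + 47815 = \frac{286993}{6}$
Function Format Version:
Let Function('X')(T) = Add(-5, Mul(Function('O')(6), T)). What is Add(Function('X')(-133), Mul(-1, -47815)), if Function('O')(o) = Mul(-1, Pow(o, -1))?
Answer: Rational(286993, 6) ≈ 47832.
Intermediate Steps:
Function('X')(T) = Add(-5, Mul(Rational(-1, 6), T)) (Function('X')(T) = Add(-5, Mul(Mul(-1, Pow(6, -1)), T)) = Add(-5, Mul(Mul(-1, Rational(1, 6)), T)) = Add(-5, Mul(Rational(-1, 6), T)))
Add(Function('X')(-133), Mul(-1, -47815)) = Add(Add(-5, Mul(Rational(-1, 6), -133)), Mul(-1, -47815)) = Add(Add(-5, Rational(133, 6)), 47815) = Add(Rational(103, 6), 47815) = Rational(286993, 6)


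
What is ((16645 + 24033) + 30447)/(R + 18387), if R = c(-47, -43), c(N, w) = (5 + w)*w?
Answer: 71125/20021 ≈ 3.5525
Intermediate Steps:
c(N, w) = w*(5 + w)
R = 1634 (R = -43*(5 - 43) = -43*(-38) = 1634)
((16645 + 24033) + 30447)/(R + 18387) = ((16645 + 24033) + 30447)/(1634 + 18387) = (40678 + 30447)/20021 = 71125*(1/20021) = 71125/20021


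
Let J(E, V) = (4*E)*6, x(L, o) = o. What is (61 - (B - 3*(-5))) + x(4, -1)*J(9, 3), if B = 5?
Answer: -175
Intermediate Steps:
J(E, V) = 24*E
(61 - (B - 3*(-5))) + x(4, -1)*J(9, 3) = (61 - (5 - 3*(-5))) - 24*9 = (61 - (5 + 15)) - 1*216 = (61 - 1*20) - 216 = (61 - 20) - 216 = 41 - 216 = -175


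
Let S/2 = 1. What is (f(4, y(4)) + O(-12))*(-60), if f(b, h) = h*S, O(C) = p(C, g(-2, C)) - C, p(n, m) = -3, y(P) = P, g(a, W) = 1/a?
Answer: -1020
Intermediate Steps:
S = 2 (S = 2*1 = 2)
O(C) = -3 - C
f(b, h) = 2*h (f(b, h) = h*2 = 2*h)
(f(4, y(4)) + O(-12))*(-60) = (2*4 + (-3 - 1*(-12)))*(-60) = (8 + (-3 + 12))*(-60) = (8 + 9)*(-60) = 17*(-60) = -1020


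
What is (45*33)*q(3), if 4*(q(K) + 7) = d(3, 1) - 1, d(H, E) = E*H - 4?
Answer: -22275/2 ≈ -11138.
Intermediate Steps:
d(H, E) = -4 + E*H
q(K) = -15/2 (q(K) = -7 + ((-4 + 1*3) - 1)/4 = -7 + ((-4 + 3) - 1)/4 = -7 + (-1 - 1)/4 = -7 + (1/4)*(-2) = -7 - 1/2 = -15/2)
(45*33)*q(3) = (45*33)*(-15/2) = 1485*(-15/2) = -22275/2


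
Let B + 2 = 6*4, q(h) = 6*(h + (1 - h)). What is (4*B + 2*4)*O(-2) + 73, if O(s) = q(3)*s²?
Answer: 2377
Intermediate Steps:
q(h) = 6 (q(h) = 6*1 = 6)
B = 22 (B = -2 + 6*4 = -2 + 24 = 22)
O(s) = 6*s²
(4*B + 2*4)*O(-2) + 73 = (4*22 + 2*4)*(6*(-2)²) + 73 = (88 + 8)*(6*4) + 73 = 96*24 + 73 = 2304 + 73 = 2377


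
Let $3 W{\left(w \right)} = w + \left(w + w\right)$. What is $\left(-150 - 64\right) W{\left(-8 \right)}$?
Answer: $1712$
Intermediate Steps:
$W{\left(w \right)} = w$ ($W{\left(w \right)} = \frac{w + \left(w + w\right)}{3} = \frac{w + 2 w}{3} = \frac{3 w}{3} = w$)
$\left(-150 - 64\right) W{\left(-8 \right)} = \left(-150 - 64\right) \left(-8\right) = \left(-214\right) \left(-8\right) = 1712$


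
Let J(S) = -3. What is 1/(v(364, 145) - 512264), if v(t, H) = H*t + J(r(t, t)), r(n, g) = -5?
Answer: -1/459487 ≈ -2.1763e-6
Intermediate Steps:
v(t, H) = -3 + H*t (v(t, H) = H*t - 3 = -3 + H*t)
1/(v(364, 145) - 512264) = 1/((-3 + 145*364) - 512264) = 1/((-3 + 52780) - 512264) = 1/(52777 - 512264) = 1/(-459487) = -1/459487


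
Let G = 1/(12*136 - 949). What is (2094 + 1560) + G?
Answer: 2495683/683 ≈ 3654.0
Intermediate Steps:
G = 1/683 (G = 1/(1632 - 949) = 1/683 ≈ 0.0014641)
(2094 + 1560) + G = (2094 + 1560) + 1/683 = 3654 + 1/683 = 2495683/683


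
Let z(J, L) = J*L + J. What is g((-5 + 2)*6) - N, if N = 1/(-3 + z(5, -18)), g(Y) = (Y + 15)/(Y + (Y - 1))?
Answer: 301/3256 ≈ 0.092445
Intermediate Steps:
z(J, L) = J + J*L
g(Y) = (15 + Y)/(-1 + 2*Y) (g(Y) = (15 + Y)/(Y + (-1 + Y)) = (15 + Y)/(-1 + 2*Y))
N = -1/88 (N = 1/(-3 + 5*(1 - 18)) = 1/(-3 + 5*(-17)) = 1/(-3 - 85) = 1/(-88) = -1/88 ≈ -0.011364)
g((-5 + 2)*6) - N = (15 + (-5 + 2)*6)/(-1 + 2*((-5 + 2)*6)) - 1*(-1/88) = (15 - 3*6)/(-1 + 2*(-3*6)) + 1/88 = (15 - 18)/(-1 + 2*(-18)) + 1/88 = -3/(-1 - 36) + 1/88 = -3/(-37) + 1/88 = -1/37*(-3) + 1/88 = 3/37 + 1/88 = 301/3256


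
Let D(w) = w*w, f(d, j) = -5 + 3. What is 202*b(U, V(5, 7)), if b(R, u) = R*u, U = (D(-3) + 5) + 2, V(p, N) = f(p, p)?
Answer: -6464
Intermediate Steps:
f(d, j) = -2
V(p, N) = -2
D(w) = w²
U = 16 (U = ((-3)² + 5) + 2 = (9 + 5) + 2 = 14 + 2 = 16)
202*b(U, V(5, 7)) = 202*(16*(-2)) = 202*(-32) = -6464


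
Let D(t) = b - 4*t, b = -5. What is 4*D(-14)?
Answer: 204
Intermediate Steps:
D(t) = -5 - 4*t
4*D(-14) = 4*(-5 - 4*(-14)) = 4*(-5 + 56) = 4*51 = 204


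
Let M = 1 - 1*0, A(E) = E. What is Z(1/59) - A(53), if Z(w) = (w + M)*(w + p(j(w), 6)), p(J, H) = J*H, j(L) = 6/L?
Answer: 7334527/3481 ≈ 2107.0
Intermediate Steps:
M = 1 (M = 1 + 0 = 1)
p(J, H) = H*J
Z(w) = (1 + w)*(w + 36/w) (Z(w) = (w + 1)*(w + 6*(6/w)) = (1 + w)*(w + 36/w))
Z(1/59) - A(53) = (36 + 1/59 + (1/59)² + 36/(1/59)) - 1*53 = (36 + 1/59 + (1/59)² + 36/(1/59)) - 53 = (36 + 1/59 + 1/3481 + 36*59) - 53 = (36 + 1/59 + 1/3481 + 2124) - 53 = 7519020/3481 - 53 = 7334527/3481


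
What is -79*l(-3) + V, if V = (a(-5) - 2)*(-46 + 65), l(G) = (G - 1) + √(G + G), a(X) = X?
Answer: 183 - 79*I*√6 ≈ 183.0 - 193.51*I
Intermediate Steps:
l(G) = -1 + G + √2*√G (l(G) = (-1 + G) + √(2*G) = (-1 + G) + √2*√G = -1 + G + √2*√G)
V = -133 (V = (-5 - 2)*(-46 + 65) = -7*19 = -133)
-79*l(-3) + V = -79*(-1 - 3 + √2*√(-3)) - 133 = -79*(-1 - 3 + √2*(I*√3)) - 133 = -79*(-1 - 3 + I*√6) - 133 = -79*(-4 + I*√6) - 133 = (316 - 79*I*√6) - 133 = 183 - 79*I*√6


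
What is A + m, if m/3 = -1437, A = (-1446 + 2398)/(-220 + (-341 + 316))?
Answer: -151021/35 ≈ -4314.9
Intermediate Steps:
A = -136/35 (A = 952/(-220 - 25) = 952/(-245) = 952*(-1/245) = -136/35 ≈ -3.8857)
m = -4311 (m = 3*(-1437) = -4311)
A + m = -136/35 - 4311 = -151021/35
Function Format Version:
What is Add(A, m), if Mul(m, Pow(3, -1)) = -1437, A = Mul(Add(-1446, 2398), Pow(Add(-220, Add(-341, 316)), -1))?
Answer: Rational(-151021, 35) ≈ -4314.9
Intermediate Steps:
A = Rational(-136, 35) (A = Mul(952, Pow(Add(-220, -25), -1)) = Mul(952, Pow(-245, -1)) = Mul(952, Rational(-1, 245)) = Rational(-136, 35) ≈ -3.8857)
m = -4311 (m = Mul(3, -1437) = -4311)
Add(A, m) = Add(Rational(-136, 35), -4311) = Rational(-151021, 35)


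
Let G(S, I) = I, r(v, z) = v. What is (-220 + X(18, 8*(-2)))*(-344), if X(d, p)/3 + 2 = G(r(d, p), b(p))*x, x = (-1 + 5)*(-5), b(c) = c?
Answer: -252496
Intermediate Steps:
x = -20 (x = 4*(-5) = -20)
X(d, p) = -6 - 60*p (X(d, p) = -6 + 3*(p*(-20)) = -6 + 3*(-20*p) = -6 - 60*p)
(-220 + X(18, 8*(-2)))*(-344) = (-220 + (-6 - 480*(-2)))*(-344) = (-220 + (-6 - 60*(-16)))*(-344) = (-220 + (-6 + 960))*(-344) = (-220 + 954)*(-344) = 734*(-344) = -252496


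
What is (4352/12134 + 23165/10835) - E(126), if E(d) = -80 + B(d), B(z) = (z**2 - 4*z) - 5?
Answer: -200948254440/13147189 ≈ -15285.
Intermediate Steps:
B(z) = -5 + z**2 - 4*z
E(d) = -85 + d**2 - 4*d (E(d) = -80 + (-5 + d**2 - 4*d) = -85 + d**2 - 4*d)
(4352/12134 + 23165/10835) - E(126) = (4352/12134 + 23165/10835) - (-85 + 126**2 - 4*126) = (4352*(1/12134) + 23165*(1/10835)) - (-85 + 15876 - 504) = (2176/6067 + 4633/2167) - 1*15287 = 32823803/13147189 - 15287 = -200948254440/13147189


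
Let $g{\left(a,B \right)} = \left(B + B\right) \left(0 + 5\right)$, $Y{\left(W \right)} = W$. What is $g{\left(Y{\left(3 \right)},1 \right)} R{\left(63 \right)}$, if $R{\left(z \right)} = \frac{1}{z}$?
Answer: $\frac{10}{63} \approx 0.15873$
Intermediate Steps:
$g{\left(a,B \right)} = 10 B$ ($g{\left(a,B \right)} = 2 B 5 = 10 B$)
$g{\left(Y{\left(3 \right)},1 \right)} R{\left(63 \right)} = \frac{10 \cdot 1}{63} = 10 \cdot \frac{1}{63} = \frac{10}{63}$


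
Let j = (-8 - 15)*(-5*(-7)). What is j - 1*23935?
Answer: -24740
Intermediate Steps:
j = -805 (j = -23*35 = -805)
j - 1*23935 = -805 - 1*23935 = -805 - 23935 = -24740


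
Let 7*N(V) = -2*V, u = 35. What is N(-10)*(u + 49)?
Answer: 240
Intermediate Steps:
N(V) = -2*V/7 (N(V) = (-2*V)/7 = -2*V/7)
N(-10)*(u + 49) = (-2/7*(-10))*(35 + 49) = (20/7)*84 = 240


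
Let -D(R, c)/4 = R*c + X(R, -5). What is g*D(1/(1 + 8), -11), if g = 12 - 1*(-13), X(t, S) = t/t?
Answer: 200/9 ≈ 22.222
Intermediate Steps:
X(t, S) = 1
D(R, c) = -4 - 4*R*c (D(R, c) = -4*(R*c + 1) = -4*(1 + R*c) = -4 - 4*R*c)
g = 25 (g = 12 + 13 = 25)
g*D(1/(1 + 8), -11) = 25*(-4 - 4*(-11)/(1 + 8)) = 25*(-4 - 4*(-11)/9) = 25*(-4 - 4*1/9*(-11)) = 25*(-4 + 44/9) = 25*(8/9) = 200/9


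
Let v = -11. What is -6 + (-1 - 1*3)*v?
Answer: 38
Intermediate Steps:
-6 + (-1 - 1*3)*v = -6 + (-1 - 1*3)*(-11) = -6 + (-1 - 3)*(-11) = -6 - 4*(-11) = -6 + 44 = 38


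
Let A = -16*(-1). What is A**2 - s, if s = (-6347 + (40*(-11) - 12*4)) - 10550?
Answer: 17641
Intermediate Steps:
A = 16
s = -17385 (s = (-6347 + (-440 - 48)) - 10550 = (-6347 - 488) - 10550 = -6835 - 10550 = -17385)
A**2 - s = 16**2 - 1*(-17385) = 256 + 17385 = 17641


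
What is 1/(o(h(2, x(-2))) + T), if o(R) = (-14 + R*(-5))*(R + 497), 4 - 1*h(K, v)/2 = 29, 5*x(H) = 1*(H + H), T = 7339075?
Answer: 1/7444567 ≈ 1.3433e-7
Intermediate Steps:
x(H) = 2*H/5 (x(H) = (1*(H + H))/5 = (1*(2*H))/5 = (2*H)/5 = 2*H/5)
h(K, v) = -50 (h(K, v) = 8 - 2*29 = 8 - 58 = -50)
o(R) = (-14 - 5*R)*(497 + R)
1/(o(h(2, x(-2))) + T) = 1/((-6958 - 2499*(-50) - 5*(-50)²) + 7339075) = 1/((-6958 + 124950 - 5*2500) + 7339075) = 1/((-6958 + 124950 - 12500) + 7339075) = 1/(105492 + 7339075) = 1/7444567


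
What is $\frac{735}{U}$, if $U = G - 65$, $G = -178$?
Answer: $- \frac{245}{81} \approx -3.0247$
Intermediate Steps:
$U = -243$ ($U = -178 - 65 = -243$)
$\frac{735}{U} = \frac{735}{-243} = 735 \left(- \frac{1}{243}\right) = - \frac{245}{81}$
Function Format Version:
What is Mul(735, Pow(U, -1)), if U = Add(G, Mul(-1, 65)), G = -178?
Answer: Rational(-245, 81) ≈ -3.0247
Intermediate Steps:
U = -243 (U = Add(-178, Mul(-1, 65)) = Add(-178, -65) = -243)
Mul(735, Pow(U, -1)) = Mul(735, Pow(-243, -1)) = Mul(735, Rational(-1, 243)) = Rational(-245, 81)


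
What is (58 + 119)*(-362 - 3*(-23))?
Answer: -51861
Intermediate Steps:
(58 + 119)*(-362 - 3*(-23)) = 177*(-362 + 69) = 177*(-293) = -51861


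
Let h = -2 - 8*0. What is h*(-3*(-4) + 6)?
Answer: -36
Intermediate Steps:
h = -2 (h = -2 + 0 = -2)
h*(-3*(-4) + 6) = -2*(-3*(-4) + 6) = -2*(12 + 6) = -2*18 = -36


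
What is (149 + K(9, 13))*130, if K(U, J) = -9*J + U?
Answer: 5330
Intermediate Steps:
K(U, J) = U - 9*J
(149 + K(9, 13))*130 = (149 + (9 - 9*13))*130 = (149 + (9 - 117))*130 = (149 - 108)*130 = 41*130 = 5330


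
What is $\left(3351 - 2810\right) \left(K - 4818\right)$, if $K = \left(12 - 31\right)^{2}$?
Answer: $-2411237$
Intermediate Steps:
$K = 361$ ($K = \left(-19\right)^{2} = 361$)
$\left(3351 - 2810\right) \left(K - 4818\right) = \left(3351 - 2810\right) \left(361 - 4818\right) = 541 \left(-4457\right) = -2411237$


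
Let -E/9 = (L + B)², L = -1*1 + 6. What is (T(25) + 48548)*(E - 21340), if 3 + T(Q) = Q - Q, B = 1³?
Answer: -1051678880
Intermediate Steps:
L = 5 (L = -1 + 6 = 5)
B = 1
T(Q) = -3 (T(Q) = -3 + (Q - Q) = -3 + 0 = -3)
E = -324 (E = -9*(5 + 1)² = -9*6² = -9*36 = -324)
(T(25) + 48548)*(E - 21340) = (-3 + 48548)*(-324 - 21340) = 48545*(-21664) = -1051678880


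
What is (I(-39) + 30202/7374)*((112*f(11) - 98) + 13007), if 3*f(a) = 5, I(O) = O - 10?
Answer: -6504434294/11061 ≈ -5.8805e+5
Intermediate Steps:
I(O) = -10 + O
f(a) = 5/3 (f(a) = (1/3)*5 = 5/3)
(I(-39) + 30202/7374)*((112*f(11) - 98) + 13007) = ((-10 - 39) + 30202/7374)*((112*(5/3) - 98) + 13007) = (-49 + 30202*(1/7374))*((560/3 - 98) + 13007) = (-49 + 15101/3687)*(266/3 + 13007) = -165562/3687*39287/3 = -6504434294/11061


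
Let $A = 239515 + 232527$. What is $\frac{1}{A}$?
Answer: $\frac{1}{472042} \approx 2.1185 \cdot 10^{-6}$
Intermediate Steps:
$A = 472042$
$\frac{1}{A} = \frac{1}{472042}$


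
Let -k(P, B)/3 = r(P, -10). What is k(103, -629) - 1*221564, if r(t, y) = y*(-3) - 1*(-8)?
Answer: -221678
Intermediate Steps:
r(t, y) = 8 - 3*y (r(t, y) = -3*y + 8 = 8 - 3*y)
k(P, B) = -114 (k(P, B) = -3*(8 - 3*(-10)) = -3*(8 + 30) = -3*38 = -114)
k(103, -629) - 1*221564 = -114 - 1*221564 = -114 - 221564 = -221678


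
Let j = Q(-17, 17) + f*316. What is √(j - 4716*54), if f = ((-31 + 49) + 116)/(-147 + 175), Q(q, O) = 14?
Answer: 2*I*√3100937/7 ≈ 503.13*I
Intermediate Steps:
f = 67/14 (f = (18 + 116)/28 = 134*(1/28) = 67/14 ≈ 4.7857)
j = 10684/7 (j = 14 + (67/14)*316 = 14 + 10586/7 = 10684/7 ≈ 1526.3)
√(j - 4716*54) = √(10684/7 - 4716*54) = √(10684/7 - 254664) = √(-1771964/7) = 2*I*√3100937/7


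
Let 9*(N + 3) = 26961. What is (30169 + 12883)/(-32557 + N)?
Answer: -129156/88693 ≈ -1.4562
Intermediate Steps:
N = 8978/3 (N = -3 + (⅑)*26961 = -3 + 8987/3 = 8978/3 ≈ 2992.7)
(30169 + 12883)/(-32557 + N) = (30169 + 12883)/(-32557 + 8978/3) = 43052/(-88693/3) = 43052*(-3/88693) = -129156/88693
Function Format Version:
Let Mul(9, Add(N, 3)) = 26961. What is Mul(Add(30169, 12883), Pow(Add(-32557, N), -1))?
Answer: Rational(-129156, 88693) ≈ -1.4562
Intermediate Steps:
N = Rational(8978, 3) (N = Add(-3, Mul(Rational(1, 9), 26961)) = Add(-3, Rational(8987, 3)) = Rational(8978, 3) ≈ 2992.7)
Mul(Add(30169, 12883), Pow(Add(-32557, N), -1)) = Mul(Add(30169, 12883), Pow(Add(-32557, Rational(8978, 3)), -1)) = Mul(43052, Pow(Rational(-88693, 3), -1)) = Mul(43052, Rational(-3, 88693)) = Rational(-129156, 88693)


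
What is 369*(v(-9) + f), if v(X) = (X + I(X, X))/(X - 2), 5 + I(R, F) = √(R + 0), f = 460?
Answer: 1872306/11 - 1107*I/11 ≈ 1.7021e+5 - 100.64*I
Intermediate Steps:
I(R, F) = -5 + √R (I(R, F) = -5 + √(R + 0) = -5 + √R)
v(X) = (-5 + X + √X)/(-2 + X) (v(X) = (X + (-5 + √X))/(X - 2) = (-5 + X + √X)/(-2 + X))
369*(v(-9) + f) = 369*((-5 - 9 + √(-9))/(-2 - 9) + 460) = 369*((-5 - 9 + 3*I)/(-11) + 460) = 369*(-(-14 + 3*I)/11 + 460) = 369*((14/11 - 3*I/11) + 460) = 369*(5074/11 - 3*I/11) = 1872306/11 - 1107*I/11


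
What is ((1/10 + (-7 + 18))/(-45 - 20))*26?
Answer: -111/25 ≈ -4.4400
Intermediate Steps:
((1/10 + (-7 + 18))/(-45 - 20))*26 = ((⅒ + 11)/(-65))*26 = ((111/10)*(-1/65))*26 = -111/650*26 = -111/25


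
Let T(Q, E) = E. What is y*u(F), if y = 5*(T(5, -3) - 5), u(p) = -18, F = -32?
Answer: 720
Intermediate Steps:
y = -40 (y = 5*(-3 - 5) = 5*(-8) = -40)
y*u(F) = -40*(-18) = 720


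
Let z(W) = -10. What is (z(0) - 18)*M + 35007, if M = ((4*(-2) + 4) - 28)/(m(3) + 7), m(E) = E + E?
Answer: 455987/13 ≈ 35076.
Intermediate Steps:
m(E) = 2*E
M = -32/13 (M = ((4*(-2) + 4) - 28)/(2*3 + 7) = ((-8 + 4) - 28)/(6 + 7) = (-4 - 28)/13 = -32*1/13 = -32/13 ≈ -2.4615)
(z(0) - 18)*M + 35007 = (-10 - 18)*(-32/13) + 35007 = -28*(-32/13) + 35007 = 896/13 + 35007 = 455987/13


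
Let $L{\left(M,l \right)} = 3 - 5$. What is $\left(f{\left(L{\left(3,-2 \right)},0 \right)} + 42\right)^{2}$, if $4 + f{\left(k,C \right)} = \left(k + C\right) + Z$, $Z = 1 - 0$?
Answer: $1369$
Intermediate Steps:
$Z = 1$ ($Z = 1 + 0 = 1$)
$L{\left(M,l \right)} = -2$ ($L{\left(M,l \right)} = 3 - 5 = -2$)
$f{\left(k,C \right)} = -3 + C + k$ ($f{\left(k,C \right)} = -4 + \left(\left(k + C\right) + 1\right) = -4 + \left(\left(C + k\right) + 1\right) = -4 + \left(1 + C + k\right) = -3 + C + k$)
$\left(f{\left(L{\left(3,-2 \right)},0 \right)} + 42\right)^{2} = \left(\left(-3 + 0 - 2\right) + 42\right)^{2} = \left(-5 + 42\right)^{2} = 37^{2} = 1369$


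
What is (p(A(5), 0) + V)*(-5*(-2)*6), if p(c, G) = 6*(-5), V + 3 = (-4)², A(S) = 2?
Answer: -1020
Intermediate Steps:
V = 13 (V = -3 + (-4)² = -3 + 16 = 13)
p(c, G) = -30
(p(A(5), 0) + V)*(-5*(-2)*6) = (-30 + 13)*(-5*(-2)*6) = -170*6 = -17*60 = -1020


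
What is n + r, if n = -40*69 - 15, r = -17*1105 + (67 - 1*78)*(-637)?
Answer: -14553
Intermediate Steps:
r = -11778 (r = -18785 + (67 - 78)*(-637) = -18785 - 11*(-637) = -18785 + 7007 = -11778)
n = -2775 (n = -2760 - 15 = -2775)
n + r = -2775 - 11778 = -14553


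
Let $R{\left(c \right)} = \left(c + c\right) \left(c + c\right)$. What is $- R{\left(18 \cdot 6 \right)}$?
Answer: $-46656$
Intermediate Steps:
$R{\left(c \right)} = 4 c^{2}$ ($R{\left(c \right)} = 2 c 2 c = 4 c^{2}$)
$- R{\left(18 \cdot 6 \right)} = - 4 \left(18 \cdot 6\right)^{2} = - 4 \cdot 108^{2} = - 4 \cdot 11664 = \left(-1\right) 46656 = -46656$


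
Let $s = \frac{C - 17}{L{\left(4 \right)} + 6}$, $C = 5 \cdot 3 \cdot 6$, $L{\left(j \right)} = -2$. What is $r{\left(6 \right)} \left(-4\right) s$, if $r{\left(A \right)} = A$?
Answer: $-438$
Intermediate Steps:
$C = 90$ ($C = 5 \cdot 18 = 90$)
$s = \frac{73}{4}$ ($s = \frac{90 - 17}{-2 + 6} = \frac{73}{4} \approx 18.25$)
$r{\left(6 \right)} \left(-4\right) s = 6 \left(-4\right) \frac{73}{4} = \left(-24\right) \frac{73}{4} = -438$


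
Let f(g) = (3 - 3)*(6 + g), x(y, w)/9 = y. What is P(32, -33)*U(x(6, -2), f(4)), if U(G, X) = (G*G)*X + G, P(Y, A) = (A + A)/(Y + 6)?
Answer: -1782/19 ≈ -93.789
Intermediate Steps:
x(y, w) = 9*y
f(g) = 0 (f(g) = 0*(6 + g) = 0)
P(Y, A) = 2*A/(6 + Y) (P(Y, A) = (2*A)/(6 + Y) = 2*A/(6 + Y))
U(G, X) = G + X*G² (U(G, X) = G²*X + G = X*G² + G = G + X*G²)
P(32, -33)*U(x(6, -2), f(4)) = (2*(-33)/(6 + 32))*((9*6)*(1 + (9*6)*0)) = (2*(-33)/38)*(54*(1 + 54*0)) = (2*(-33)*(1/38))*(54*(1 + 0)) = -1782/19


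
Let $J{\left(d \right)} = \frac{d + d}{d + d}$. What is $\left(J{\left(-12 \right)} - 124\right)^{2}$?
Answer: $15129$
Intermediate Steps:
$J{\left(d \right)} = 1$ ($J{\left(d \right)} = \frac{2 d}{2 d} = 2 d \frac{1}{2 d} = 1$)
$\left(J{\left(-12 \right)} - 124\right)^{2} = \left(1 - 124\right)^{2} = \left(-123\right)^{2} = 15129$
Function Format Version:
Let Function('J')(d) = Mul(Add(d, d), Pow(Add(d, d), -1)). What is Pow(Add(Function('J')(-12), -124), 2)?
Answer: 15129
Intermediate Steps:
Function('J')(d) = 1 (Function('J')(d) = Mul(Mul(2, d), Pow(Mul(2, d), -1)) = Mul(Mul(2, d), Mul(Rational(1, 2), Pow(d, -1))) = 1)
Pow(Add(Function('J')(-12), -124), 2) = Pow(Add(1, -124), 2) = Pow(-123, 2) = 15129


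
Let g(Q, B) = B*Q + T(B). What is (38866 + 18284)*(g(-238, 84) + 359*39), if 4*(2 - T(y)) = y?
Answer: -343471500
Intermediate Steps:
T(y) = 2 - y/4
g(Q, B) = 2 - B/4 + B*Q (g(Q, B) = B*Q + (2 - B/4) = 2 - B/4 + B*Q)
(38866 + 18284)*(g(-238, 84) + 359*39) = (38866 + 18284)*((2 - ¼*84 + 84*(-238)) + 359*39) = 57150*((2 - 21 - 19992) + 14001) = 57150*(-20011 + 14001) = 57150*(-6010) = -343471500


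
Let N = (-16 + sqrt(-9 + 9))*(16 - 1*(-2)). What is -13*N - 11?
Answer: 3733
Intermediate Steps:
N = -288 (N = (-16 + sqrt(0))*(16 + 2) = (-16 + 0)*18 = -16*18 = -288)
-13*N - 11 = -13*(-288) - 11 = 3744 - 11 = 3733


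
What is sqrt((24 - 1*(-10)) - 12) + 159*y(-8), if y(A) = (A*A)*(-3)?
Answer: -30528 + sqrt(22) ≈ -30523.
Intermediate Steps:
y(A) = -3*A**2 (y(A) = A**2*(-3) = -3*A**2)
sqrt((24 - 1*(-10)) - 12) + 159*y(-8) = sqrt((24 - 1*(-10)) - 12) + 159*(-3*(-8)**2) = sqrt((24 + 10) - 12) + 159*(-3*64) = sqrt(34 - 12) + 159*(-192) = sqrt(22) - 30528 = -30528 + sqrt(22)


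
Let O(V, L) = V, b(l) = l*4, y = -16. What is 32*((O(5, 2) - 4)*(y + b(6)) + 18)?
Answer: 832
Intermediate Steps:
b(l) = 4*l
32*((O(5, 2) - 4)*(y + b(6)) + 18) = 32*((5 - 4)*(-16 + 4*6) + 18) = 32*(1*(-16 + 24) + 18) = 32*(1*8 + 18) = 32*(8 + 18) = 32*26 = 832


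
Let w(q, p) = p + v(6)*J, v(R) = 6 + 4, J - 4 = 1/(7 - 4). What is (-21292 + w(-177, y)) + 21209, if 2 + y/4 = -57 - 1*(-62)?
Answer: -83/3 ≈ -27.667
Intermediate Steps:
J = 13/3 (J = 4 + 1/(7 - 4) = 4 + 1/3 = 13/3 ≈ 4.3333)
v(R) = 10
y = 12 (y = -8 + 4*(-57 - 1*(-62)) = -8 + 4*(-57 + 62) = -8 + 4*5 = -8 + 20 = 12)
w(q, p) = 130/3 + p (w(q, p) = p + 10*(13/3) = p + 130/3 = 130/3 + p)
(-21292 + w(-177, y)) + 21209 = (-21292 + (130/3 + 12)) + 21209 = (-21292 + 166/3) + 21209 = -63710/3 + 21209 = -83/3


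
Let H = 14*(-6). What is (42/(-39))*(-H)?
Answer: -1176/13 ≈ -90.462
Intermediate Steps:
H = -84
(42/(-39))*(-H) = (42/(-39))*(-1*(-84)) = (42*(-1/39))*84 = -14/13*84 = -1176/13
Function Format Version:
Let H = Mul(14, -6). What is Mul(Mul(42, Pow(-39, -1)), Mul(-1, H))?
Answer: Rational(-1176, 13) ≈ -90.462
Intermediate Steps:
H = -84
Mul(Mul(42, Pow(-39, -1)), Mul(-1, H)) = Mul(Mul(42, Pow(-39, -1)), Mul(-1, -84)) = Mul(Mul(42, Rational(-1, 39)), 84) = Mul(Rational(-14, 13), 84) = Rational(-1176, 13)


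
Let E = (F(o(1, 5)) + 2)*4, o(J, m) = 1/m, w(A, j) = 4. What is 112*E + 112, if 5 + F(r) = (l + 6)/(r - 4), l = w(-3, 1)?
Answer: -45808/19 ≈ -2410.9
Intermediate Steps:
l = 4
F(r) = -5 + 10/(-4 + r) (F(r) = -5 + (4 + 6)/(r - 4) = -5 + 10/(-4 + r))
E = -428/19 (E = (5*(6 - 1/5)/(-4 + 1/5) + 2)*4 = (5*(6 - 1*⅕)/(-4 + ⅕) + 2)*4 = (5*(6 - ⅕)/(-19/5) + 2)*4 = (5*(-5/19)*(29/5) + 2)*4 = (-145/19 + 2)*4 = -107/19*4 = -428/19 ≈ -22.526)
112*E + 112 = 112*(-428/19) + 112 = -47936/19 + 112 = -45808/19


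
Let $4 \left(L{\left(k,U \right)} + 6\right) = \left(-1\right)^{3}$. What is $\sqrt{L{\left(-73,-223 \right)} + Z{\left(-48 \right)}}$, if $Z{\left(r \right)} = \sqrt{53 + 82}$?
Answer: $\frac{\sqrt{-25 + 12 \sqrt{15}}}{2} \approx 2.3171$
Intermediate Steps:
$L{\left(k,U \right)} = - \frac{25}{4}$ ($L{\left(k,U \right)} = -6 + \frac{\left(-1\right)^{3}}{4} = -6 + \frac{1}{4} \left(-1\right) = -6 - \frac{1}{4} = - \frac{25}{4}$)
$Z{\left(r \right)} = 3 \sqrt{15}$ ($Z{\left(r \right)} = \sqrt{135} = 3 \sqrt{15}$)
$\sqrt{L{\left(-73,-223 \right)} + Z{\left(-48 \right)}} = \sqrt{- \frac{25}{4} + 3 \sqrt{15}}$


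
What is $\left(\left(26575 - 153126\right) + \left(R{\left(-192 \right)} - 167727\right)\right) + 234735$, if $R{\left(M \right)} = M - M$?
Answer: $-59543$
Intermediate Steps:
$R{\left(M \right)} = 0$
$\left(\left(26575 - 153126\right) + \left(R{\left(-192 \right)} - 167727\right)\right) + 234735 = \left(\left(26575 - 153126\right) + \left(0 - 167727\right)\right) + 234735 = \left(-126551 - 167727\right) + 234735 = -294278 + 234735 = -59543$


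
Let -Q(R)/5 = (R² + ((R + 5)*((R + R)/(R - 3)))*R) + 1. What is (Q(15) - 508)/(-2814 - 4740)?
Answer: 898/1259 ≈ 0.71326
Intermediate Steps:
Q(R) = -5 - 5*R² - 10*R²*(5 + R)/(-3 + R) (Q(R) = -5*((R² + ((R + 5)*((R + R)/(R - 3)))*R) + 1) = -5*((R² + ((5 + R)*((2*R)/(-3 + R)))*R) + 1) = -5*((R² + ((5 + R)*(2*R/(-3 + R)))*R) + 1) = -5*((R² + (2*R*(5 + R)/(-3 + R))*R) + 1) = -5*((R² + 2*R²*(5 + R)/(-3 + R)) + 1) = -5*(1 + R² + 2*R²*(5 + R)/(-3 + R)) = -5 - 5*R² - 10*R²*(5 + R)/(-3 + R))
(Q(15) - 508)/(-2814 - 4740) = (5*(3 - 1*15 - 7*15² - 3*15³)/(-3 + 15) - 508)/(-2814 - 4740) = (5*(3 - 15 - 7*225 - 3*3375)/12 - 508)/(-7554) = (5*(1/12)*(3 - 15 - 1575 - 10125) - 508)*(-1/7554) = (5*(1/12)*(-11712) - 508)*(-1/7554) = (-4880 - 508)*(-1/7554) = -5388*(-1/7554) = 898/1259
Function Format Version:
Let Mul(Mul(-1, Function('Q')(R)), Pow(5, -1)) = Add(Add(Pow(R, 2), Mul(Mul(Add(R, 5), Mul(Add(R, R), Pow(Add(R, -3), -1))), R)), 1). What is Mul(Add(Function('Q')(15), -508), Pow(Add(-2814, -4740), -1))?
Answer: Rational(898, 1259) ≈ 0.71326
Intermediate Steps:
Function('Q')(R) = Add(-5, Mul(-5, Pow(R, 2)), Mul(-10, Pow(R, 2), Pow(Add(-3, R), -1), Add(5, R))) (Function('Q')(R) = Mul(-5, Add(Add(Pow(R, 2), Mul(Mul(Add(R, 5), Mul(Add(R, R), Pow(Add(R, -3), -1))), R)), 1)) = Mul(-5, Add(Add(Pow(R, 2), Mul(Mul(Add(5, R), Mul(Mul(2, R), Pow(Add(-3, R), -1))), R)), 1)) = Mul(-5, Add(Add(Pow(R, 2), Mul(Mul(Add(5, R), Mul(2, R, Pow(Add(-3, R), -1))), R)), 1)) = Mul(-5, Add(Add(Pow(R, 2), Mul(Mul(2, R, Pow(Add(-3, R), -1), Add(5, R)), R)), 1)) = Mul(-5, Add(Add(Pow(R, 2), Mul(2, Pow(R, 2), Pow(Add(-3, R), -1), Add(5, R))), 1)) = Mul(-5, Add(1, Pow(R, 2), Mul(2, Pow(R, 2), Pow(Add(-3, R), -1), Add(5, R)))) = Add(-5, Mul(-5, Pow(R, 2)), Mul(-10, Pow(R, 2), Pow(Add(-3, R), -1), Add(5, R))))
Mul(Add(Function('Q')(15), -508), Pow(Add(-2814, -4740), -1)) = Mul(Add(Mul(5, Pow(Add(-3, 15), -1), Add(3, Mul(-1, 15), Mul(-7, Pow(15, 2)), Mul(-3, Pow(15, 3)))), -508), Pow(Add(-2814, -4740), -1)) = Mul(Add(Mul(5, Pow(12, -1), Add(3, -15, Mul(-7, 225), Mul(-3, 3375))), -508), Pow(-7554, -1)) = Mul(Add(Mul(5, Rational(1, 12), Add(3, -15, -1575, -10125)), -508), Rational(-1, 7554)) = Mul(Add(Mul(5, Rational(1, 12), -11712), -508), Rational(-1, 7554)) = Mul(Add(-4880, -508), Rational(-1, 7554)) = Mul(-5388, Rational(-1, 7554)) = Rational(898, 1259)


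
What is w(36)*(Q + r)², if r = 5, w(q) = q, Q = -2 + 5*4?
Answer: 19044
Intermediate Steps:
Q = 18 (Q = -2 + 20 = 18)
w(36)*(Q + r)² = 36*(18 + 5)² = 36*23² = 36*529 = 19044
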